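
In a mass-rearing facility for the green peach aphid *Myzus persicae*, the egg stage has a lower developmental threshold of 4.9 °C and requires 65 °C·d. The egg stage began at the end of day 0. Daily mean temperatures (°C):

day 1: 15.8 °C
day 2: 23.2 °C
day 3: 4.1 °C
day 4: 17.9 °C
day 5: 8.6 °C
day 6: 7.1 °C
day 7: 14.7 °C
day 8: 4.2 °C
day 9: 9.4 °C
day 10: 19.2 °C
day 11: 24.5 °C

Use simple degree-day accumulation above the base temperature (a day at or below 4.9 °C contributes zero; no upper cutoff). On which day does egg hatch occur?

day 10

Daily DD above 4.9 °C: 10.9, 18.3, 0.0, 13.0, 3.7, 2.2, 9.8, 0.0, 4.5, 14.3, 19.6.
Cumulative: 10.9, 29.2, 29.2, 42.2, 45.9, 48.1, 57.9, 57.9, 62.4, 76.7, 96.3.
The total first reaches 65 DD on day 10.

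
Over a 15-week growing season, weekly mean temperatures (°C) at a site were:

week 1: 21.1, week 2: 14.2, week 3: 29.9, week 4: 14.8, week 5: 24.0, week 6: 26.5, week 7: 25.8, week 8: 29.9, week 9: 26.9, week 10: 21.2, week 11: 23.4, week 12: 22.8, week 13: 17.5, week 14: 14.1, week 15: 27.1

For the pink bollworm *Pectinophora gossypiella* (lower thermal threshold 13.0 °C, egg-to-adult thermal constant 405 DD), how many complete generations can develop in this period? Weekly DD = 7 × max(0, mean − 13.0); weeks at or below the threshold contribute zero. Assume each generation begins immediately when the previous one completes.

Weekly DD (7 × max(0, T̄ − 13.0)): 56.7, 8.4, 118.3, 12.6, 77.0, 94.5, 89.6, 118.3, 97.3, 57.4, 72.8, 68.6, 31.5, 7.7, 98.7.
Season total = 1009.4 DD.
Complete generations = ⌊1009.4 / 405⌋ = 2.

2 generations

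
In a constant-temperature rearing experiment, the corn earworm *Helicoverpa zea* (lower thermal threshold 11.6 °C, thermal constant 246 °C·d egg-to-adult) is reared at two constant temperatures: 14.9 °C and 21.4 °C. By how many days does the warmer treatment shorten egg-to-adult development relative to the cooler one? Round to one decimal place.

49.4 days

At 14.9 °C: 246 / (14.9 − 11.6) = 246 / 3.3 = 74.545 d.
At 21.4 °C: 246 / (21.4 − 11.6) = 246 / 9.8 = 25.102 d.
Difference = |74.545 − 25.102| = 49.443 ≈ 49.4 days.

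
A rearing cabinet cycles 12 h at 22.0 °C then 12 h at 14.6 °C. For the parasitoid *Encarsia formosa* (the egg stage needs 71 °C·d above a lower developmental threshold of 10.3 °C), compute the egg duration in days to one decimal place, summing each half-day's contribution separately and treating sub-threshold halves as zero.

8.9 days

Day half: max(0, 22.0 − 10.3) × 0.5 = 11.7 × 0.5 = 5.85 DD.
Night half: max(0, 14.6 − 10.3) × 0.5 = 4.3 × 0.5 = 2.15 DD.
Per 24 h: 8.00 DD/day.
Duration = 71 / 8.00 = 8.875 ≈ 8.9 days.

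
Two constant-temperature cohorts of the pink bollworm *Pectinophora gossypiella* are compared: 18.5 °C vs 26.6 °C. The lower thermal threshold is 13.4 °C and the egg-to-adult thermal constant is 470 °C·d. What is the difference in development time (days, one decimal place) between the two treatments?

56.6 days

At 18.5 °C: 470 / (18.5 − 13.4) = 470 / 5.1 = 92.157 d.
At 26.6 °C: 470 / (26.6 − 13.4) = 470 / 13.2 = 35.606 d.
Difference = |92.157 − 35.606| = 56.551 ≈ 56.6 days.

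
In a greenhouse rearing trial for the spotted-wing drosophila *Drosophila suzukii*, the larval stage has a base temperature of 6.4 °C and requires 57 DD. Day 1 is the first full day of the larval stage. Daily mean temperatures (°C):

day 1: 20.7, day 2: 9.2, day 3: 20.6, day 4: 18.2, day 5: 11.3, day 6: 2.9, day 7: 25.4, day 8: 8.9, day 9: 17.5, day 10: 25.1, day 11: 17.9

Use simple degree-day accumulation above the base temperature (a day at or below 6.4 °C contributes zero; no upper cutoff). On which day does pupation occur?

Daily DD above 6.4 °C: 14.3, 2.8, 14.2, 11.8, 4.9, 0.0, 19.0, 2.5, 11.1, 18.7, 11.5.
Cumulative: 14.3, 17.1, 31.3, 43.1, 48.0, 48.0, 67.0, 69.5, 80.6, 99.3, 110.8.
The total first reaches 57 DD on day 7.

day 7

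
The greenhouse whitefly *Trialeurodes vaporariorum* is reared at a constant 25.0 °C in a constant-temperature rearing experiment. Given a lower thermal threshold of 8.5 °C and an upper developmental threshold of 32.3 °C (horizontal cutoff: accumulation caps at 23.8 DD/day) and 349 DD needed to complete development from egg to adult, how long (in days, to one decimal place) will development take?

Daily accumulation = 25.0 − 8.5 = 16.5 DD/day.
Duration = 349 / 16.5 = 21.152 ≈ 21.2 days.

21.2 days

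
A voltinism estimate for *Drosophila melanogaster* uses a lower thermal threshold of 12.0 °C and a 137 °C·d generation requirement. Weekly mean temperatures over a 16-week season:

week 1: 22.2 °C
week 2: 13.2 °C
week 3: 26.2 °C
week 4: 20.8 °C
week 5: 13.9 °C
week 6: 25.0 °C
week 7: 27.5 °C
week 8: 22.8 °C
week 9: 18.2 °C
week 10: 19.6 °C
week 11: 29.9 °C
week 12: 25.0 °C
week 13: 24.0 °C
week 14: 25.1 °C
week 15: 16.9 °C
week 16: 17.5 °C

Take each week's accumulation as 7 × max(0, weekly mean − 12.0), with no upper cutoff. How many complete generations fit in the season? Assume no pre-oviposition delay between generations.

Weekly DD (7 × max(0, T̄ − 12.0)): 71.4, 8.4, 99.4, 61.6, 13.3, 91.0, 108.5, 75.6, 43.4, 53.2, 125.3, 91.0, 84.0, 91.7, 34.3, 38.5.
Season total = 1090.6 DD.
Complete generations = ⌊1090.6 / 137⌋ = 7.

7 generations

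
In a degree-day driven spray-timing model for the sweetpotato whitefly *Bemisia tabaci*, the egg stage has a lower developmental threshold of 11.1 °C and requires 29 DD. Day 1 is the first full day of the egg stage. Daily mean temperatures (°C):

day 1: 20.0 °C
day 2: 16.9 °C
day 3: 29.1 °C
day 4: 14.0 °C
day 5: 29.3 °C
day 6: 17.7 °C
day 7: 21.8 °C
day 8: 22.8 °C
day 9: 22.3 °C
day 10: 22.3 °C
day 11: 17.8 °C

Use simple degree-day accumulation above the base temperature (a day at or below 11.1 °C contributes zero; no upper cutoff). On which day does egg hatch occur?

day 3

Daily DD above 11.1 °C: 8.9, 5.8, 18.0, 2.9, 18.2, 6.6, 10.7, 11.7, 11.2, 11.2, 6.7.
Cumulative: 8.9, 14.7, 32.7, 35.6, 53.8, 60.4, 71.1, 82.8, 94.0, 105.2, 111.9.
The total first reaches 29 DD on day 3.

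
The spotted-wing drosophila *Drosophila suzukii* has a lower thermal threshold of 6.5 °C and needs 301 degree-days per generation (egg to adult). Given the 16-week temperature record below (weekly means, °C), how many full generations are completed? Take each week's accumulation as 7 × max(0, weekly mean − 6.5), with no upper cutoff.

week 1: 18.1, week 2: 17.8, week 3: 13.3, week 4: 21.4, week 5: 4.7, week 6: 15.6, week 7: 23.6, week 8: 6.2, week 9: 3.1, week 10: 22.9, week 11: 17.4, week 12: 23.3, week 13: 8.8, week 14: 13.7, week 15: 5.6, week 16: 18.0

Weekly DD (7 × max(0, T̄ − 6.5)): 81.2, 79.1, 47.6, 104.3, 0.0, 63.7, 119.7, 0.0, 0.0, 114.8, 76.3, 117.6, 16.1, 50.4, 0.0, 80.5.
Season total = 951.3 DD.
Complete generations = ⌊951.3 / 301⌋ = 3.

3 generations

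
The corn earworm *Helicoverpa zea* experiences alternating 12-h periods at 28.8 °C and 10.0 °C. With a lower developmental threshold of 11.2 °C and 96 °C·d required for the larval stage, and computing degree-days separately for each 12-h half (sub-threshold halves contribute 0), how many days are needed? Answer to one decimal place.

10.9 days

Day half: max(0, 28.8 − 11.2) × 0.5 = 17.6 × 0.5 = 8.80 DD.
Night half: max(0, 10.0 − 11.2) × 0.5 = 0.0 × 0.5 = 0.00 DD.
Per 24 h: 8.80 DD/day.
Duration = 96 / 8.80 = 10.909 ≈ 10.9 days.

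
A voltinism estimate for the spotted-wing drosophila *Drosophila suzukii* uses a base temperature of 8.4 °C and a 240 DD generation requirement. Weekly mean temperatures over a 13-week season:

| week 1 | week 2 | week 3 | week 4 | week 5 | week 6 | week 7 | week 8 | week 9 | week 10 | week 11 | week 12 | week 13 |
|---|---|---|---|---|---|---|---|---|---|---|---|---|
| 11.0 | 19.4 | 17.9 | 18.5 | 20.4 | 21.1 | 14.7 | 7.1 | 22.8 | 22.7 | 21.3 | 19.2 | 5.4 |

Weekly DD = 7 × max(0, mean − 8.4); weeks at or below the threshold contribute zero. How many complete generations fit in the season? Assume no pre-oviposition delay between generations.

Weekly DD (7 × max(0, T̄ − 8.4)): 18.2, 77.0, 66.5, 70.7, 84.0, 88.9, 44.1, 0.0, 100.8, 100.1, 90.3, 75.6, 0.0.
Season total = 816.2 DD.
Complete generations = ⌊816.2 / 240⌋ = 3.

3 generations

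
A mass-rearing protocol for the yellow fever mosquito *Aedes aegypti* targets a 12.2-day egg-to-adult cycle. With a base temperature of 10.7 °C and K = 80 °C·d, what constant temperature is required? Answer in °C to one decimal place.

Required daily accumulation = 80 / 12.2 = 6.557 DD/day.
T = T_base + 6.557 = 10.7 + 6.557 = 17.257 ≈ 17.3 °C.

17.3 °C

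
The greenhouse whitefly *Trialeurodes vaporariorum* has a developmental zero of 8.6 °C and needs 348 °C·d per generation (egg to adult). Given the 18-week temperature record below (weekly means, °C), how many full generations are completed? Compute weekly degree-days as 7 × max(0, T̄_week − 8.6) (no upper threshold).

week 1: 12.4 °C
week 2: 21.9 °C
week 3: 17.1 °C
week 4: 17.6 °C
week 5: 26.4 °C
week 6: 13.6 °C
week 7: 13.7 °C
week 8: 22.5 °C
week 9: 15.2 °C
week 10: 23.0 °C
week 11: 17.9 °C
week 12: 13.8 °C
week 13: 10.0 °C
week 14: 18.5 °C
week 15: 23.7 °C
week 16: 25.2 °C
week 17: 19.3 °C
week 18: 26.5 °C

3 generations

Weekly DD (7 × max(0, T̄ − 8.6)): 26.6, 93.1, 59.5, 63.0, 124.6, 35.0, 35.7, 97.3, 46.2, 100.8, 65.1, 36.4, 9.8, 69.3, 105.7, 116.2, 74.9, 125.3.
Season total = 1284.5 DD.
Complete generations = ⌊1284.5 / 348⌋ = 3.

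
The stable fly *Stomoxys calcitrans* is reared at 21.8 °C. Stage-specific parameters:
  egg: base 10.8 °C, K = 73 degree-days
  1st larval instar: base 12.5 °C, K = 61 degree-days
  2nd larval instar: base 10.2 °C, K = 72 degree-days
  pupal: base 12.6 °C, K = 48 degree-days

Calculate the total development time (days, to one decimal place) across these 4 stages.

egg: 73 / (21.8 − 10.8) = 73 / 11.0 = 6.636 d.
1st larval instar: 61 / (21.8 − 12.5) = 61 / 9.3 = 6.559 d.
2nd larval instar: 72 / (21.8 − 10.2) = 72 / 11.6 = 6.207 d.
pupal: 48 / (21.8 − 12.6) = 48 / 9.2 = 5.217 d.
Sum = 24.620 ≈ 24.6 days.

24.6 days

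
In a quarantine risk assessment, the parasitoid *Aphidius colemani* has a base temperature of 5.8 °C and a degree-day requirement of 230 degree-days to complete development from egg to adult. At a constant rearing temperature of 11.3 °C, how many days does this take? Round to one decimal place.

Daily accumulation = 11.3 − 5.8 = 5.5 DD/day.
Duration = 230 / 5.5 = 41.818 ≈ 41.8 days.

41.8 days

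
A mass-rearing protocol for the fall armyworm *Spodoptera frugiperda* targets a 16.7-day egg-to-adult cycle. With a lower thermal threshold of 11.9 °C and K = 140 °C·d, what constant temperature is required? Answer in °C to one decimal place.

20.3 °C

Required daily accumulation = 140 / 16.7 = 8.383 DD/day.
T = T_base + 8.383 = 11.9 + 8.383 = 20.283 ≈ 20.3 °C.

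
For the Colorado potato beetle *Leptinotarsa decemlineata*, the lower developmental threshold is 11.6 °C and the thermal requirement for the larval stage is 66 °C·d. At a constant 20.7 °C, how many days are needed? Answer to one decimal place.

7.3 days

Daily accumulation = 20.7 − 11.6 = 9.1 DD/day.
Duration = 66 / 9.1 = 7.253 ≈ 7.3 days.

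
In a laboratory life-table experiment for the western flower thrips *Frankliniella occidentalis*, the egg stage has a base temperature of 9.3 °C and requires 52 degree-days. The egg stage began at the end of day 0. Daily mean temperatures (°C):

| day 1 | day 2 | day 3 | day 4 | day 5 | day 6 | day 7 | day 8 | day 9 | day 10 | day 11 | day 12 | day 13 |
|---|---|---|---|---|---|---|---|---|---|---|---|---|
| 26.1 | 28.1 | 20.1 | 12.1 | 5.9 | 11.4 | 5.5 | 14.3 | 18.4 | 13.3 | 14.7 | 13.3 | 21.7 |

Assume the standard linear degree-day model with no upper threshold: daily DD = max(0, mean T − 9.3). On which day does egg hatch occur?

Daily DD above 9.3 °C: 16.8, 18.8, 10.8, 2.8, 0.0, 2.1, 0.0, 5.0, 9.1, 4.0, 5.4, 4.0, 12.4.
Cumulative: 16.8, 35.6, 46.4, 49.2, 49.2, 51.3, 51.3, 56.3, 65.4, 69.4, 74.8, 78.8, 91.2.
The total first reaches 52 DD on day 8.

day 8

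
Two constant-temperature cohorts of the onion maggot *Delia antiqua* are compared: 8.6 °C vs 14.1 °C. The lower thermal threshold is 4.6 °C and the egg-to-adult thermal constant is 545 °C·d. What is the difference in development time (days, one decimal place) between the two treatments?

At 8.6 °C: 545 / (8.6 − 4.6) = 545 / 4.0 = 136.250 d.
At 14.1 °C: 545 / (14.1 − 4.6) = 545 / 9.5 = 57.368 d.
Difference = |136.250 − 57.368| = 78.882 ≈ 78.9 days.

78.9 days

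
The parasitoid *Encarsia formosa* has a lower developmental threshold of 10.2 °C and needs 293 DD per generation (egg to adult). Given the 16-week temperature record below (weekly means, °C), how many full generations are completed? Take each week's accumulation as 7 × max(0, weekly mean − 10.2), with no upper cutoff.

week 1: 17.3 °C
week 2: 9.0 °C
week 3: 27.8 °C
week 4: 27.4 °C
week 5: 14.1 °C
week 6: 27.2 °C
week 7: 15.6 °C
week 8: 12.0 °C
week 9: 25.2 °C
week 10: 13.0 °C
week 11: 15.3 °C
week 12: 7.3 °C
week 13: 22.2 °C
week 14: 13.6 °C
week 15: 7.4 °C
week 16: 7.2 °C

Weekly DD (7 × max(0, T̄ − 10.2)): 49.7, 0.0, 123.2, 120.4, 27.3, 119.0, 37.8, 12.6, 105.0, 19.6, 35.7, 0.0, 84.0, 23.8, 0.0, 0.0.
Season total = 758.1 DD.
Complete generations = ⌊758.1 / 293⌋ = 2.

2 generations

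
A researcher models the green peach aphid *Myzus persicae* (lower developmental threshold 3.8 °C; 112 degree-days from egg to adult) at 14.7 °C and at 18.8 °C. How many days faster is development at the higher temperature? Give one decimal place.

2.8 days

At 14.7 °C: 112 / (14.7 − 3.8) = 112 / 10.9 = 10.275 d.
At 18.8 °C: 112 / (18.8 − 3.8) = 112 / 15.0 = 7.467 d.
Difference = |10.275 − 7.467| = 2.809 ≈ 2.8 days.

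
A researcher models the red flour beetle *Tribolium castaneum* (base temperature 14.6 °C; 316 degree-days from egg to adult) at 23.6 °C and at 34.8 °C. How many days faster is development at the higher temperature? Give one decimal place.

At 23.6 °C: 316 / (23.6 − 14.6) = 316 / 9.0 = 35.111 d.
At 34.8 °C: 316 / (34.8 − 14.6) = 316 / 20.2 = 15.644 d.
Difference = |35.111 − 15.644| = 19.468 ≈ 19.5 days.

19.5 days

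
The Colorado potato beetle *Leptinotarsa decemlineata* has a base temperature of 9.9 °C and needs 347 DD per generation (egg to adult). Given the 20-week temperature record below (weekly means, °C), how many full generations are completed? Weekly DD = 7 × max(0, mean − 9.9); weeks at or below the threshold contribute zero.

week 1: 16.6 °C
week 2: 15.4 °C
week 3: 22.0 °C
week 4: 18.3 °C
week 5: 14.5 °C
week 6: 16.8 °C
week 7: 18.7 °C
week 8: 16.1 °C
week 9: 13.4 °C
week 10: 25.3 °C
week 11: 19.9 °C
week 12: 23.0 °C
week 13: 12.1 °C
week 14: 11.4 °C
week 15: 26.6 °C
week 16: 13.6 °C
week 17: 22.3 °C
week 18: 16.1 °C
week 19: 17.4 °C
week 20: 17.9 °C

Weekly DD (7 × max(0, T̄ − 9.9)): 46.9, 38.5, 84.7, 58.8, 32.2, 48.3, 61.6, 43.4, 24.5, 107.8, 70.0, 91.7, 15.4, 10.5, 116.9, 25.9, 86.8, 43.4, 52.5, 56.0.
Season total = 1115.8 DD.
Complete generations = ⌊1115.8 / 347⌋ = 3.

3 generations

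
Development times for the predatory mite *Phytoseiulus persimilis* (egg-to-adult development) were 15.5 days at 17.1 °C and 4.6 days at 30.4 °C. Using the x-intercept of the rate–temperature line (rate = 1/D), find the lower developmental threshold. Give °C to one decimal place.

Equal thermal constants: D₁(T₁ − T_b) = D₂(T₂ − T_b).
15.5·(17.1 − T_b) = 4.6·(30.4 − T_b)
T_b = (15.5·17.1 − 4.6·30.4) / (15.5 − 4.6) = 125.21 / 10.9 = 11.487 °C ≈ 11.5 °C.

11.5 °C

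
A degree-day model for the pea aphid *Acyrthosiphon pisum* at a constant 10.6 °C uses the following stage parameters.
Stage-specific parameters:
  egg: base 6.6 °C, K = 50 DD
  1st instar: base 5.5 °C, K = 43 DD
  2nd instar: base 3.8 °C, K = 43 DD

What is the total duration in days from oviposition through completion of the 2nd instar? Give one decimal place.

27.3 days

egg: 50 / (10.6 − 6.6) = 50 / 4.0 = 12.500 d.
1st instar: 43 / (10.6 − 5.5) = 43 / 5.1 = 8.431 d.
2nd instar: 43 / (10.6 − 3.8) = 43 / 6.8 = 6.324 d.
Sum = 27.255 ≈ 27.3 days.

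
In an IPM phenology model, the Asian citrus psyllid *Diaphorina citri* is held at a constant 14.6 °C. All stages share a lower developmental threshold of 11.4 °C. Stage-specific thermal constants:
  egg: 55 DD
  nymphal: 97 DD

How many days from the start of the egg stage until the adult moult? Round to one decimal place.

47.5 days

Daily accumulation at 14.6 °C = 14.6 − 11.4 = 3.2 DD/day.
Total K = 55 + 97 = 152 DD.
Total duration = 152 / 3.2 = 47.500 ≈ 47.5 days.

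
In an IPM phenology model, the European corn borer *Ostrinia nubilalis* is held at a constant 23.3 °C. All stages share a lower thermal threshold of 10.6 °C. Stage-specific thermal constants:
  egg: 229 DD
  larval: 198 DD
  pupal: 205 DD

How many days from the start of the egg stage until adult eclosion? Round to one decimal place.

Daily accumulation at 23.3 °C = 23.3 − 10.6 = 12.7 DD/day.
Total K = 229 + 198 + 205 = 632 DD.
Total duration = 632 / 12.7 = 49.764 ≈ 49.8 days.

49.8 days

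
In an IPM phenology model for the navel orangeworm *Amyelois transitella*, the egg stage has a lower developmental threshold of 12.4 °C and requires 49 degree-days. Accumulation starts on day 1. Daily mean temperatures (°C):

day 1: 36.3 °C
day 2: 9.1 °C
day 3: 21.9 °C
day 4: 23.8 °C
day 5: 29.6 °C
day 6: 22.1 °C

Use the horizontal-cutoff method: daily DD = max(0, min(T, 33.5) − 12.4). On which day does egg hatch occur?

day 5

Daily DD above 12.4 °C (capped at 21.1): 21.1, 0.0, 9.5, 11.4, 17.2, 9.7.
Cumulative: 21.1, 21.1, 30.6, 42.0, 59.2, 68.9.
The total first reaches 49 DD on day 5.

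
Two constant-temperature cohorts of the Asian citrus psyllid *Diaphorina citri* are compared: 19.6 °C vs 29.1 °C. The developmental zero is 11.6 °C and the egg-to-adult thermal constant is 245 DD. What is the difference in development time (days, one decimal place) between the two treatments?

16.6 days

At 19.6 °C: 245 / (19.6 − 11.6) = 245 / 8.0 = 30.625 d.
At 29.1 °C: 245 / (29.1 − 11.6) = 245 / 17.5 = 14.000 d.
Difference = |30.625 − 14.000| = 16.625 ≈ 16.6 days.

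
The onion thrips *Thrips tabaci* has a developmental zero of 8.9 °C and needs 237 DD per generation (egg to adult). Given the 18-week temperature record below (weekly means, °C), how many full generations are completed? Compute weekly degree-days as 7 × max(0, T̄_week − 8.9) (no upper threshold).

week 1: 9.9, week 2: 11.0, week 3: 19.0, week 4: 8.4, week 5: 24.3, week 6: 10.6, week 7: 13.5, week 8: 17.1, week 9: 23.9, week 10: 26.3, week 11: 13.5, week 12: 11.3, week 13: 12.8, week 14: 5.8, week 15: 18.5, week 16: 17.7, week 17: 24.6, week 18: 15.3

3 generations

Weekly DD (7 × max(0, T̄ − 8.9)): 7.0, 14.7, 70.7, 0.0, 107.8, 11.9, 32.2, 57.4, 105.0, 121.8, 32.2, 16.8, 27.3, 0.0, 67.2, 61.6, 109.9, 44.8.
Season total = 888.3 DD.
Complete generations = ⌊888.3 / 237⌋ = 3.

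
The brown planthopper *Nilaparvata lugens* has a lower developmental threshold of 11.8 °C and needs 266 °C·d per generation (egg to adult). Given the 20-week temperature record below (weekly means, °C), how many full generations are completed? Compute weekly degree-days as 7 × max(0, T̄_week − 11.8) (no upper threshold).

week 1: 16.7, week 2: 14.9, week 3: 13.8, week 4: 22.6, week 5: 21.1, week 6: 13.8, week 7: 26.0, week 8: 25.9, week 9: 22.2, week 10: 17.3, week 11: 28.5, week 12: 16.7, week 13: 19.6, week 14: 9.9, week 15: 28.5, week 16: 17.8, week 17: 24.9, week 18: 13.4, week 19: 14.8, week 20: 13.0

3 generations

Weekly DD (7 × max(0, T̄ − 11.8)): 34.3, 21.7, 14.0, 75.6, 65.1, 14.0, 99.4, 98.7, 72.8, 38.5, 116.9, 34.3, 54.6, 0.0, 116.9, 42.0, 91.7, 11.2, 21.0, 8.4.
Season total = 1031.1 DD.
Complete generations = ⌊1031.1 / 266⌋ = 3.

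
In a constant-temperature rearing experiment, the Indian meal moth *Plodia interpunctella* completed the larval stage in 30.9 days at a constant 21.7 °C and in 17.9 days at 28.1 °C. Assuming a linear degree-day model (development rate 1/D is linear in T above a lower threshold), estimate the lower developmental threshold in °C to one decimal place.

Under the model K = D·(T − T_b), so D₁·(T₁ − T_b) = D₂·(T₂ − T_b).
30.9·(21.7 − T_b) = 17.9·(28.1 − T_b)
T_b = (30.9·21.7 − 17.9·28.1) / (30.9 − 17.9) = 167.54 / 13.0 = 12.888 °C ≈ 12.9 °C.

12.9 °C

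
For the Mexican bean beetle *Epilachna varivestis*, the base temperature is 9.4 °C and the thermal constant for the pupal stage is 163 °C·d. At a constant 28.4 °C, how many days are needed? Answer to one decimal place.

8.6 days

Daily accumulation = 28.4 − 9.4 = 19.0 DD/day.
Duration = 163 / 19.0 = 8.579 ≈ 8.6 days.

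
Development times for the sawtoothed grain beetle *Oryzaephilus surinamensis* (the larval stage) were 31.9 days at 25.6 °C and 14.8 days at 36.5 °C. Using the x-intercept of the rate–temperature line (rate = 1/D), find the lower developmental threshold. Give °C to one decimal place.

16.2 °C

Equal thermal constants: D₁(T₁ − T_b) = D₂(T₂ − T_b).
31.9·(25.6 − T_b) = 14.8·(36.5 − T_b)
T_b = (31.9·25.6 − 14.8·36.5) / (31.9 − 14.8) = 276.44 / 17.1 = 16.166 °C ≈ 16.2 °C.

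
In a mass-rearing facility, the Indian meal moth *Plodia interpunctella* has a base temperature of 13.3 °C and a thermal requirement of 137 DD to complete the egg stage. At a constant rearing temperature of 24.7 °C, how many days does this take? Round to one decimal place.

Daily accumulation = 24.7 − 13.3 = 11.4 DD/day.
Duration = 137 / 11.4 = 12.018 ≈ 12.0 days.

12.0 days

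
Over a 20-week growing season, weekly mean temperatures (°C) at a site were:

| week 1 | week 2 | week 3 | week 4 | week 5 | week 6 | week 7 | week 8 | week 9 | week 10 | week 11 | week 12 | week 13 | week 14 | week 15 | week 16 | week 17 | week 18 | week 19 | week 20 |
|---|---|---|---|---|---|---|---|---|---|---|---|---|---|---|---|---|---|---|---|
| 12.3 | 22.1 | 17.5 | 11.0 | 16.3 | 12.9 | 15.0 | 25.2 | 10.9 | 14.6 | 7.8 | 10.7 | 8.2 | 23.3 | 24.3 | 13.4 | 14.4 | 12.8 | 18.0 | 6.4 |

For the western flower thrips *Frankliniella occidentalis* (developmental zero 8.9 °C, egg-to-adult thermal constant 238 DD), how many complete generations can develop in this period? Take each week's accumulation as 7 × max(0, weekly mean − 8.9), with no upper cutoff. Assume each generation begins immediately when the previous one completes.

Weekly DD (7 × max(0, T̄ − 8.9)): 23.8, 92.4, 60.2, 14.7, 51.8, 28.0, 42.7, 114.1, 14.0, 39.9, 0.0, 12.6, 0.0, 100.8, 107.8, 31.5, 38.5, 27.3, 63.7, 0.0.
Season total = 863.8 DD.
Complete generations = ⌊863.8 / 238⌋ = 3.

3 generations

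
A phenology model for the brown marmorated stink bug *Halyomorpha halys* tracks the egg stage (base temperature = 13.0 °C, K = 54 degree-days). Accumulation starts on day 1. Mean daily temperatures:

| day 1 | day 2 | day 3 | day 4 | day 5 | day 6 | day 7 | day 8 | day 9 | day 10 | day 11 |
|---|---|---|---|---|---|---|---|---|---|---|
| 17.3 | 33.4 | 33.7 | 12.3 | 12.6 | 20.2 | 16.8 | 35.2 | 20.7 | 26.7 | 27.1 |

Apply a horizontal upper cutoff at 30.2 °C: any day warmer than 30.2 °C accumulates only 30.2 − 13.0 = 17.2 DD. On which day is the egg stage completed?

day 8

Daily DD above 13.0 °C (capped at 17.2): 4.3, 17.2, 17.2, 0.0, 0.0, 7.2, 3.8, 17.2, 7.7, 13.7, 14.1.
Cumulative: 4.3, 21.5, 38.7, 38.7, 38.7, 45.9, 49.7, 66.9, 74.6, 88.3, 102.4.
The total first reaches 54 DD on day 8.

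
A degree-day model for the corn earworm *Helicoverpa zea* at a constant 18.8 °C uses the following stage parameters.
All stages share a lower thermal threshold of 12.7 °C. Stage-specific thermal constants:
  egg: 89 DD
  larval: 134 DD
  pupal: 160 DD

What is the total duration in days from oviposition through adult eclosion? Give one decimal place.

Daily accumulation at 18.8 °C = 18.8 − 12.7 = 6.1 DD/day.
Total K = 89 + 134 + 160 = 383 DD.
Total duration = 383 / 6.1 = 62.787 ≈ 62.8 days.

62.8 days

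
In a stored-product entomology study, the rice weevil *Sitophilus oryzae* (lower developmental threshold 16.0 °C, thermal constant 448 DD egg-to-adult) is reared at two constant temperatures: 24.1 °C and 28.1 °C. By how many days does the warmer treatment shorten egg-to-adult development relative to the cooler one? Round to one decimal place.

At 24.1 °C: 448 / (24.1 − 16.0) = 448 / 8.1 = 55.309 d.
At 28.1 °C: 448 / (28.1 − 16.0) = 448 / 12.1 = 37.025 d.
Difference = |55.309 − 37.025| = 18.284 ≈ 18.3 days.

18.3 days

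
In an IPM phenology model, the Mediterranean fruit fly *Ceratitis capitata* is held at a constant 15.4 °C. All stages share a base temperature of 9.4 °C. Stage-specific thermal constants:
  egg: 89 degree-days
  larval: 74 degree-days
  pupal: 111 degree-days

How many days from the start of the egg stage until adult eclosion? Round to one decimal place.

Daily accumulation at 15.4 °C = 15.4 − 9.4 = 6.0 DD/day.
Total K = 89 + 74 + 111 = 274 DD.
Total duration = 274 / 6.0 = 45.667 ≈ 45.7 days.

45.7 days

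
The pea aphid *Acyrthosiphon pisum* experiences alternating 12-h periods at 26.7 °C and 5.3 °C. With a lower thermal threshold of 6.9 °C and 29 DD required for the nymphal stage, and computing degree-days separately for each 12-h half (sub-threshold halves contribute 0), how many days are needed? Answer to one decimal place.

Day half: max(0, 26.7 − 6.9) × 0.5 = 19.8 × 0.5 = 9.90 DD.
Night half: max(0, 5.3 − 6.9) × 0.5 = 0.0 × 0.5 = 0.00 DD.
Per 24 h: 9.90 DD/day.
Duration = 29 / 9.90 = 2.929 ≈ 2.9 days.

2.9 days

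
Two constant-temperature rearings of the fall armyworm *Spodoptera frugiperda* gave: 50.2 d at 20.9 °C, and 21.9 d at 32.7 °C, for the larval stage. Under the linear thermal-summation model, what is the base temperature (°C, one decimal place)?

Under the model K = D·(T − T_b), so D₁·(T₁ − T_b) = D₂·(T₂ − T_b).
50.2·(20.9 − T_b) = 21.9·(32.7 − T_b)
T_b = (50.2·20.9 − 21.9·32.7) / (50.2 − 21.9) = 333.05 / 28.3 = 11.769 °C ≈ 11.8 °C.

11.8 °C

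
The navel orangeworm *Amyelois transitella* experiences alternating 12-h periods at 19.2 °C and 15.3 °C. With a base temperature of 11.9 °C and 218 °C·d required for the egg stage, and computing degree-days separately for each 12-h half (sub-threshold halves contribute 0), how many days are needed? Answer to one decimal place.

Day half: max(0, 19.2 − 11.9) × 0.5 = 7.3 × 0.5 = 3.65 DD.
Night half: max(0, 15.3 − 11.9) × 0.5 = 3.4 × 0.5 = 1.70 DD.
Per 24 h: 5.35 DD/day.
Duration = 218 / 5.35 = 40.748 ≈ 40.7 days.

40.7 days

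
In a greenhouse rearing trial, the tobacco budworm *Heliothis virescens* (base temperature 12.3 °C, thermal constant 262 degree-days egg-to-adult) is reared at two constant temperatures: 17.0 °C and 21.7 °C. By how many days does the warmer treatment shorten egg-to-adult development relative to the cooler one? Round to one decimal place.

27.9 days

At 17.0 °C: 262 / (17.0 − 12.3) = 262 / 4.7 = 55.745 d.
At 21.7 °C: 262 / (21.7 − 12.3) = 262 / 9.4 = 27.872 d.
Difference = |55.745 − 27.872| = 27.872 ≈ 27.9 days.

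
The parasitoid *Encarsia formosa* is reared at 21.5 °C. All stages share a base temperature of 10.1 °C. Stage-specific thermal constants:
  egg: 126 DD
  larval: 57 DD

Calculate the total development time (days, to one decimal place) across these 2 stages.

Daily accumulation at 21.5 °C = 21.5 − 10.1 = 11.4 DD/day.
Total K = 126 + 57 = 183 DD.
Total duration = 183 / 11.4 = 16.053 ≈ 16.1 days.

16.1 days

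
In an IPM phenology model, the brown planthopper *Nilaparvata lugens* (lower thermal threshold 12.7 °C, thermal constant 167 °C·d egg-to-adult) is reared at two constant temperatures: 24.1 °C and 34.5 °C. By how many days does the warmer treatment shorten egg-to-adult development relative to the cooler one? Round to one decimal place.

7.0 days

At 24.1 °C: 167 / (24.1 − 12.7) = 167 / 11.4 = 14.649 d.
At 34.5 °C: 167 / (34.5 − 12.7) = 167 / 21.8 = 7.661 d.
Difference = |14.649 − 7.661| = 6.989 ≈ 7.0 days.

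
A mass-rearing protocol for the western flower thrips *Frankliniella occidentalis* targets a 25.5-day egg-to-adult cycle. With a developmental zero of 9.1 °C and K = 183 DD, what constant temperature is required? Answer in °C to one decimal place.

16.3 °C

Required daily accumulation = 183 / 25.5 = 7.176 DD/day.
T = T_base + 7.176 = 9.1 + 7.176 = 16.276 ≈ 16.3 °C.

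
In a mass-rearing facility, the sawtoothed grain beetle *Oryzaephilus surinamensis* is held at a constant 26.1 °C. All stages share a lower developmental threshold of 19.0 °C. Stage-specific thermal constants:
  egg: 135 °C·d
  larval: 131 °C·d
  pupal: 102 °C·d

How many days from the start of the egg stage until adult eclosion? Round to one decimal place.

Daily accumulation at 26.1 °C = 26.1 − 19.0 = 7.1 DD/day.
Total K = 135 + 131 + 102 = 368 DD.
Total duration = 368 / 7.1 = 51.831 ≈ 51.8 days.

51.8 days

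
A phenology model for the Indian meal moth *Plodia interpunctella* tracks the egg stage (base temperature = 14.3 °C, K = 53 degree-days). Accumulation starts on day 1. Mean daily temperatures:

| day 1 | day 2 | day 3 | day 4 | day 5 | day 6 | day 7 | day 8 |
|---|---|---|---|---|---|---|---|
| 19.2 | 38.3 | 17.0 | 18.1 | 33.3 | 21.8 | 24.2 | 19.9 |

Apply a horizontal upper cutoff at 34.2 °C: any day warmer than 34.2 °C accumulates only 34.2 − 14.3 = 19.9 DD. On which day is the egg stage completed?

day 6

Daily DD above 14.3 °C (capped at 19.9): 4.9, 19.9, 2.7, 3.8, 19.0, 7.5, 9.9, 5.6.
Cumulative: 4.9, 24.8, 27.5, 31.3, 50.3, 57.8, 67.7, 73.3.
The total first reaches 53 DD on day 6.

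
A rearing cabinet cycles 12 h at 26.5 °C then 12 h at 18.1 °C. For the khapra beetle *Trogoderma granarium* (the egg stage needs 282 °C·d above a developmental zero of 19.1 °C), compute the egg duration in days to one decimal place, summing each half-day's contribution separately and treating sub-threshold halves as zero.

Day half: max(0, 26.5 − 19.1) × 0.5 = 7.4 × 0.5 = 3.70 DD.
Night half: max(0, 18.1 − 19.1) × 0.5 = 0.0 × 0.5 = 0.00 DD.
Per 24 h: 3.70 DD/day.
Duration = 282 / 3.70 = 76.216 ≈ 76.2 days.

76.2 days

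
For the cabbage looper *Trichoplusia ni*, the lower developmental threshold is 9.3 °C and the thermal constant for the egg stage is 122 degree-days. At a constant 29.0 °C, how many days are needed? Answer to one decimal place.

6.2 days

Daily accumulation = 29.0 − 9.3 = 19.7 DD/day.
Duration = 122 / 19.7 = 6.193 ≈ 6.2 days.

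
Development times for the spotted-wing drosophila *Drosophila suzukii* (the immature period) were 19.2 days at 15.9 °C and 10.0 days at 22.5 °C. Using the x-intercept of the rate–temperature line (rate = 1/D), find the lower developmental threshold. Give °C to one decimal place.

8.7 °C

Under the model K = D·(T − T_b), so D₁·(T₁ − T_b) = D₂·(T₂ − T_b).
19.2·(15.9 − T_b) = 10.0·(22.5 − T_b)
T_b = (19.2·15.9 − 10.0·22.5) / (19.2 − 10.0) = 80.28 / 9.2 = 8.726 °C ≈ 8.7 °C.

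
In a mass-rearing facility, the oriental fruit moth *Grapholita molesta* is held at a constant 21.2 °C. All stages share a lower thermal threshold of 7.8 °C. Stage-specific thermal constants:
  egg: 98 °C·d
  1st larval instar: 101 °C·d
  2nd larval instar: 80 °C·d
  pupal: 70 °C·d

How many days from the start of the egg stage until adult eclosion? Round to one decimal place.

26.0 days

Daily accumulation at 21.2 °C = 21.2 − 7.8 = 13.4 DD/day.
Total K = 98 + 101 + 80 + 70 = 349 DD.
Total duration = 349 / 13.4 = 26.045 ≈ 26.0 days.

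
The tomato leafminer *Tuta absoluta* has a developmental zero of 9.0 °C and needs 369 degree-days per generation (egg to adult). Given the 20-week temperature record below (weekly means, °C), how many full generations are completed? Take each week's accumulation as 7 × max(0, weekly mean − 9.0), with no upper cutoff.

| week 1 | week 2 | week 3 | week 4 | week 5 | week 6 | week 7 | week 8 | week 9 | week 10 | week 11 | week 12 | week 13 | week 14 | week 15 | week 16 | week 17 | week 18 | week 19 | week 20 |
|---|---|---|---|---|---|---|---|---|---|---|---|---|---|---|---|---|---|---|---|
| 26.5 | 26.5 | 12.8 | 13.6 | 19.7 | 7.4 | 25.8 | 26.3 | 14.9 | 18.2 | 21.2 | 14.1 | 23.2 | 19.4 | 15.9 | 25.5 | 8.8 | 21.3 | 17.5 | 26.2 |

Weekly DD (7 × max(0, T̄ − 9.0)): 122.5, 122.5, 26.6, 32.2, 74.9, 0.0, 117.6, 121.1, 41.3, 64.4, 85.4, 35.7, 99.4, 72.8, 48.3, 115.5, 0.0, 86.1, 59.5, 120.4.
Season total = 1446.2 DD.
Complete generations = ⌊1446.2 / 369⌋ = 3.

3 generations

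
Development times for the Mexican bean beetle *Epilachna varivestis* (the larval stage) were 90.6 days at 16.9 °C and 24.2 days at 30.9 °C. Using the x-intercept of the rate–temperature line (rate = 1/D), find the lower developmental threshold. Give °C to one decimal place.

11.8 °C

Linear rate model ⇒ the product D·(T − T_b) is constant across temperatures.
90.6·(16.9 − T_b) = 24.2·(30.9 − T_b)
T_b = (90.6·16.9 − 24.2·30.9) / (90.6 − 24.2) = 783.36 / 66.4 = 11.798 °C ≈ 11.8 °C.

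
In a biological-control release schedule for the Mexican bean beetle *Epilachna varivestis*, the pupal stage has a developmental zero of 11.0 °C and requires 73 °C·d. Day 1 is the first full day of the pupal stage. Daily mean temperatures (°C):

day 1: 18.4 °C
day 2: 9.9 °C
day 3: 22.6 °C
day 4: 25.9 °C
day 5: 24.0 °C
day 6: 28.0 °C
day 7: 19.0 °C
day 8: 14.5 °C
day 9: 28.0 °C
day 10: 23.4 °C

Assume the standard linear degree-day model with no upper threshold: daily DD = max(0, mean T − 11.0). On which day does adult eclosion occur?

day 8

Daily DD above 11.0 °C: 7.4, 0.0, 11.6, 14.9, 13.0, 17.0, 8.0, 3.5, 17.0, 12.4.
Cumulative: 7.4, 7.4, 19.0, 33.9, 46.9, 63.9, 71.9, 75.4, 92.4, 104.8.
The total first reaches 73 DD on day 8.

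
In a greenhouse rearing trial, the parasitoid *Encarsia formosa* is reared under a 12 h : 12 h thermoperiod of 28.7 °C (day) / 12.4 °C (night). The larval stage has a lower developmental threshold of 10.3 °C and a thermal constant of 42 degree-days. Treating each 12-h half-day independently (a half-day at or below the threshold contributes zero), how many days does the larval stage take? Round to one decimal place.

Day half: max(0, 28.7 − 10.3) × 0.5 = 18.4 × 0.5 = 9.20 DD.
Night half: max(0, 12.4 − 10.3) × 0.5 = 2.1 × 0.5 = 1.05 DD.
Per 24 h: 10.25 DD/day.
Duration = 42 / 10.25 = 4.098 ≈ 4.1 days.

4.1 days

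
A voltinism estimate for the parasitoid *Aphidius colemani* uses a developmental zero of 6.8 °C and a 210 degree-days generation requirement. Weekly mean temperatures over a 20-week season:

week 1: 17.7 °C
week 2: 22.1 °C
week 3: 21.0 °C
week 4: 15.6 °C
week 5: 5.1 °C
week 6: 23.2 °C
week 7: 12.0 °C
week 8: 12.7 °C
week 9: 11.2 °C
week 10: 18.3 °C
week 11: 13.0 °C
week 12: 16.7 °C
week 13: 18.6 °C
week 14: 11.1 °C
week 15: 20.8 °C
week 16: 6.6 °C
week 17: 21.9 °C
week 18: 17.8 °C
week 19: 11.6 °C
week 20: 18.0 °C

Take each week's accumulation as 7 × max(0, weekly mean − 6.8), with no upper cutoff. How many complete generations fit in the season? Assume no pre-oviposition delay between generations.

6 generations

Weekly DD (7 × max(0, T̄ − 6.8)): 76.3, 107.1, 99.4, 61.6, 0.0, 114.8, 36.4, 41.3, 30.8, 80.5, 43.4, 69.3, 82.6, 30.1, 98.0, 0.0, 105.7, 77.0, 33.6, 78.4.
Season total = 1266.3 DD.
Complete generations = ⌊1266.3 / 210⌋ = 6.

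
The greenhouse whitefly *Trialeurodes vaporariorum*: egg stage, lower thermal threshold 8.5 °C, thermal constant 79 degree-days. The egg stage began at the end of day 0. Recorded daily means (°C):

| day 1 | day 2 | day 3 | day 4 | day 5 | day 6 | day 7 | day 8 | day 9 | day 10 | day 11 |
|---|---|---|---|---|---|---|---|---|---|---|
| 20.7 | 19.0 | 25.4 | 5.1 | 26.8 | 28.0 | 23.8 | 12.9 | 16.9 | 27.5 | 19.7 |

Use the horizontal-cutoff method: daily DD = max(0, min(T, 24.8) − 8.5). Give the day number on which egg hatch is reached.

day 7

Daily DD above 8.5 °C (capped at 16.3): 12.2, 10.5, 16.3, 0.0, 16.3, 16.3, 15.3, 4.4, 8.4, 16.3, 11.2.
Cumulative: 12.2, 22.7, 39.0, 39.0, 55.3, 71.6, 86.9, 91.3, 99.7, 116.0, 127.2.
The total first reaches 79 DD on day 7.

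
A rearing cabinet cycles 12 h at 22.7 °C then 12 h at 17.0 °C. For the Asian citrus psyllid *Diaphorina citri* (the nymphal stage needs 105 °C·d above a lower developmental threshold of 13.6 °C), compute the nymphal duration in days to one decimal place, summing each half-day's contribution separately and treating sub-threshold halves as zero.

16.8 days

Day half: max(0, 22.7 − 13.6) × 0.5 = 9.1 × 0.5 = 4.55 DD.
Night half: max(0, 17.0 − 13.6) × 0.5 = 3.4 × 0.5 = 1.70 DD.
Per 24 h: 6.25 DD/day.
Duration = 105 / 6.25 = 16.800 ≈ 16.8 days.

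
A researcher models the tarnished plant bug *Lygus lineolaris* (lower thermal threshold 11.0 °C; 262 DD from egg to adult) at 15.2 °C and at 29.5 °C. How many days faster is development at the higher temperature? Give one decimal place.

48.2 days

At 15.2 °C: 262 / (15.2 − 11.0) = 262 / 4.2 = 62.381 d.
At 29.5 °C: 262 / (29.5 − 11.0) = 262 / 18.5 = 14.162 d.
Difference = |62.381 − 14.162| = 48.219 ≈ 48.2 days.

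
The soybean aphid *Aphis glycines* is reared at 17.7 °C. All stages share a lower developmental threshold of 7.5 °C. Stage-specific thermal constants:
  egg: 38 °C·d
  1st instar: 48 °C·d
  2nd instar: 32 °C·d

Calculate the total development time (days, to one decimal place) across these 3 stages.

Daily accumulation at 17.7 °C = 17.7 − 7.5 = 10.2 DD/day.
Total K = 38 + 48 + 32 = 118 DD.
Total duration = 118 / 10.2 = 11.569 ≈ 11.6 days.

11.6 days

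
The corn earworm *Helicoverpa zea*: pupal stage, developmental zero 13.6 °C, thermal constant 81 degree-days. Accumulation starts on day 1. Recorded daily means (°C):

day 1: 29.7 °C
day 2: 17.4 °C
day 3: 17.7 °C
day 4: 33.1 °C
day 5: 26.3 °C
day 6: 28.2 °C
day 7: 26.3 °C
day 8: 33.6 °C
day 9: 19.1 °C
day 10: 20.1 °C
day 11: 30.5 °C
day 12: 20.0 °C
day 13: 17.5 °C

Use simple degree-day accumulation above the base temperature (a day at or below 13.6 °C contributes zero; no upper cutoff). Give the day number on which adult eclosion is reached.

day 7

Daily DD above 13.6 °C: 16.1, 3.8, 4.1, 19.5, 12.7, 14.6, 12.7, 20.0, 5.5, 6.5, 16.9, 6.4, 3.9.
Cumulative: 16.1, 19.9, 24.0, 43.5, 56.2, 70.8, 83.5, 103.5, 109.0, 115.5, 132.4, 138.8, 142.7.
The total first reaches 81 DD on day 7.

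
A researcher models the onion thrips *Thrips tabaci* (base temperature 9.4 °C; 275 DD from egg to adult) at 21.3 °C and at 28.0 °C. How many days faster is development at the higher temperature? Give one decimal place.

At 21.3 °C: 275 / (21.3 − 9.4) = 275 / 11.9 = 23.109 d.
At 28.0 °C: 275 / (28.0 − 9.4) = 275 / 18.6 = 14.785 d.
Difference = |23.109 − 14.785| = 8.324 ≈ 8.3 days.

8.3 days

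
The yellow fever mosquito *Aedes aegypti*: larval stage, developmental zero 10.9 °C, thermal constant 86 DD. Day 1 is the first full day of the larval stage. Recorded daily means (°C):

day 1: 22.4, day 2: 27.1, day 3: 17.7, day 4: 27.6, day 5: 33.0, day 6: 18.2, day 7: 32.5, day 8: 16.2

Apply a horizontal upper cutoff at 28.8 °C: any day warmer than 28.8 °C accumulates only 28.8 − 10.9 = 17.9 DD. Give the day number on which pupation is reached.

day 7

Daily DD above 10.9 °C (capped at 17.9): 11.5, 16.2, 6.8, 16.7, 17.9, 7.3, 17.9, 5.3.
Cumulative: 11.5, 27.7, 34.5, 51.2, 69.1, 76.4, 94.3, 99.6.
The total first reaches 86 DD on day 7.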